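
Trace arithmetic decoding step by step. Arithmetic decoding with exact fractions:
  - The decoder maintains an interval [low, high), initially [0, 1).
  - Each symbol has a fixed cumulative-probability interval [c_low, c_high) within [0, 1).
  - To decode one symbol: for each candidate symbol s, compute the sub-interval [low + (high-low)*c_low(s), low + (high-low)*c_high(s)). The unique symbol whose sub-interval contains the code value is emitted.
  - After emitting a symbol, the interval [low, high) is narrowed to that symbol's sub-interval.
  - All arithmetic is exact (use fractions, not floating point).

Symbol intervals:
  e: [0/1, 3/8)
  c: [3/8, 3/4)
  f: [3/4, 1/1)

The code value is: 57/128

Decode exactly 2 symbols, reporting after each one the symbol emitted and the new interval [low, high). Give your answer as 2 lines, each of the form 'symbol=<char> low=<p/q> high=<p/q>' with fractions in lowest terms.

Answer: symbol=c low=3/8 high=3/4
symbol=e low=3/8 high=33/64

Derivation:
Step 1: interval [0/1, 1/1), width = 1/1 - 0/1 = 1/1
  'e': [0/1 + 1/1*0/1, 0/1 + 1/1*3/8) = [0/1, 3/8)
  'c': [0/1 + 1/1*3/8, 0/1 + 1/1*3/4) = [3/8, 3/4) <- contains code 57/128
  'f': [0/1 + 1/1*3/4, 0/1 + 1/1*1/1) = [3/4, 1/1)
  emit 'c', narrow to [3/8, 3/4)
Step 2: interval [3/8, 3/4), width = 3/4 - 3/8 = 3/8
  'e': [3/8 + 3/8*0/1, 3/8 + 3/8*3/8) = [3/8, 33/64) <- contains code 57/128
  'c': [3/8 + 3/8*3/8, 3/8 + 3/8*3/4) = [33/64, 21/32)
  'f': [3/8 + 3/8*3/4, 3/8 + 3/8*1/1) = [21/32, 3/4)
  emit 'e', narrow to [3/8, 33/64)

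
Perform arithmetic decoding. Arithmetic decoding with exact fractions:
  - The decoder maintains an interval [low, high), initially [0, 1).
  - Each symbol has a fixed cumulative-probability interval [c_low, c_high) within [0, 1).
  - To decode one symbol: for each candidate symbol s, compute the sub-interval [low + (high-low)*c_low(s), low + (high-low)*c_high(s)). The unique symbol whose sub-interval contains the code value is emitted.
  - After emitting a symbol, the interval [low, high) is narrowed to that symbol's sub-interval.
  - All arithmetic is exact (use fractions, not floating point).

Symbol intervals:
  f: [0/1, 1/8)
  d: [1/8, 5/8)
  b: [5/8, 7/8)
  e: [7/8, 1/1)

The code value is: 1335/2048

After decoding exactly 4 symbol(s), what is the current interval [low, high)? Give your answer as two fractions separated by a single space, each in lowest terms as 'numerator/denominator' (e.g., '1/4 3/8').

Step 1: interval [0/1, 1/1), width = 1/1 - 0/1 = 1/1
  'f': [0/1 + 1/1*0/1, 0/1 + 1/1*1/8) = [0/1, 1/8)
  'd': [0/1 + 1/1*1/8, 0/1 + 1/1*5/8) = [1/8, 5/8)
  'b': [0/1 + 1/1*5/8, 0/1 + 1/1*7/8) = [5/8, 7/8) <- contains code 1335/2048
  'e': [0/1 + 1/1*7/8, 0/1 + 1/1*1/1) = [7/8, 1/1)
  emit 'b', narrow to [5/8, 7/8)
Step 2: interval [5/8, 7/8), width = 7/8 - 5/8 = 1/4
  'f': [5/8 + 1/4*0/1, 5/8 + 1/4*1/8) = [5/8, 21/32) <- contains code 1335/2048
  'd': [5/8 + 1/4*1/8, 5/8 + 1/4*5/8) = [21/32, 25/32)
  'b': [5/8 + 1/4*5/8, 5/8 + 1/4*7/8) = [25/32, 27/32)
  'e': [5/8 + 1/4*7/8, 5/8 + 1/4*1/1) = [27/32, 7/8)
  emit 'f', narrow to [5/8, 21/32)
Step 3: interval [5/8, 21/32), width = 21/32 - 5/8 = 1/32
  'f': [5/8 + 1/32*0/1, 5/8 + 1/32*1/8) = [5/8, 161/256)
  'd': [5/8 + 1/32*1/8, 5/8 + 1/32*5/8) = [161/256, 165/256)
  'b': [5/8 + 1/32*5/8, 5/8 + 1/32*7/8) = [165/256, 167/256) <- contains code 1335/2048
  'e': [5/8 + 1/32*7/8, 5/8 + 1/32*1/1) = [167/256, 21/32)
  emit 'b', narrow to [165/256, 167/256)
Step 4: interval [165/256, 167/256), width = 167/256 - 165/256 = 1/128
  'f': [165/256 + 1/128*0/1, 165/256 + 1/128*1/8) = [165/256, 661/1024)
  'd': [165/256 + 1/128*1/8, 165/256 + 1/128*5/8) = [661/1024, 665/1024)
  'b': [165/256 + 1/128*5/8, 165/256 + 1/128*7/8) = [665/1024, 667/1024)
  'e': [165/256 + 1/128*7/8, 165/256 + 1/128*1/1) = [667/1024, 167/256) <- contains code 1335/2048
  emit 'e', narrow to [667/1024, 167/256)

Answer: 667/1024 167/256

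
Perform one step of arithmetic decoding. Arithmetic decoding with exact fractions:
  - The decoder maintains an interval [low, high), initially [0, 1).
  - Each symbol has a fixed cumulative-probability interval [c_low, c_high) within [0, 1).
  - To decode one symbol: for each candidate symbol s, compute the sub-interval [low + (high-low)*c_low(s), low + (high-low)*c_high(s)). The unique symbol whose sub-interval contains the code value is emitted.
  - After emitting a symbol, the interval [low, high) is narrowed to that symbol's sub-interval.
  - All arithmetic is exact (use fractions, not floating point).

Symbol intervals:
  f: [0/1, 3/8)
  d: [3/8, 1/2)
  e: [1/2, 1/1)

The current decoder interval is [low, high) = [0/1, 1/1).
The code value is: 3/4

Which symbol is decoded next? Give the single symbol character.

Answer: e

Derivation:
Interval width = high − low = 1/1 − 0/1 = 1/1
Scaled code = (code − low) / width = (3/4 − 0/1) / 1/1 = 3/4
  f: [0/1, 3/8) 
  d: [3/8, 1/2) 
  e: [1/2, 1/1) ← scaled code falls here ✓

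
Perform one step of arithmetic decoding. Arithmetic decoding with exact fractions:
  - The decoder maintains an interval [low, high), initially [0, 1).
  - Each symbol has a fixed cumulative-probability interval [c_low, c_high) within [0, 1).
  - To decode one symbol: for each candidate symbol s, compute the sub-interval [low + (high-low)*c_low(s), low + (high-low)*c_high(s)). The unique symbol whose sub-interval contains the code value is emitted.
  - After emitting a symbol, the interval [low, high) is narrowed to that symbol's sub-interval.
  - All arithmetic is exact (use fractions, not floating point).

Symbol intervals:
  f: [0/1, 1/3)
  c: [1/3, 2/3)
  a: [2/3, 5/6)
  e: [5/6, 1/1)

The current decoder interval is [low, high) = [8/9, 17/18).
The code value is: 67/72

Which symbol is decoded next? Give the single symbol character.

Answer: a

Derivation:
Interval width = high − low = 17/18 − 8/9 = 1/18
Scaled code = (code − low) / width = (67/72 − 8/9) / 1/18 = 3/4
  f: [0/1, 1/3) 
  c: [1/3, 2/3) 
  a: [2/3, 5/6) ← scaled code falls here ✓
  e: [5/6, 1/1) 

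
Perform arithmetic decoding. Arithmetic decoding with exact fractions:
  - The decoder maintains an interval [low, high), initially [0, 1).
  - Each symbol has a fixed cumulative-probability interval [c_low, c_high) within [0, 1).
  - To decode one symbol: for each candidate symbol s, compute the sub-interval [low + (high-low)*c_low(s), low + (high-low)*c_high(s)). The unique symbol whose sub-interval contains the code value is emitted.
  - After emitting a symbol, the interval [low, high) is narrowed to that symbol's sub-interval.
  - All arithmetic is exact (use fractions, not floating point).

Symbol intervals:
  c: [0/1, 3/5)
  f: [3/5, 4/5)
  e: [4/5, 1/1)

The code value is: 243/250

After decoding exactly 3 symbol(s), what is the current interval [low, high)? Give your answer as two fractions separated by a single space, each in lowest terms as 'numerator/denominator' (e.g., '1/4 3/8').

Answer: 24/25 123/125

Derivation:
Step 1: interval [0/1, 1/1), width = 1/1 - 0/1 = 1/1
  'c': [0/1 + 1/1*0/1, 0/1 + 1/1*3/5) = [0/1, 3/5)
  'f': [0/1 + 1/1*3/5, 0/1 + 1/1*4/5) = [3/5, 4/5)
  'e': [0/1 + 1/1*4/5, 0/1 + 1/1*1/1) = [4/5, 1/1) <- contains code 243/250
  emit 'e', narrow to [4/5, 1/1)
Step 2: interval [4/5, 1/1), width = 1/1 - 4/5 = 1/5
  'c': [4/5 + 1/5*0/1, 4/5 + 1/5*3/5) = [4/5, 23/25)
  'f': [4/5 + 1/5*3/5, 4/5 + 1/5*4/5) = [23/25, 24/25)
  'e': [4/5 + 1/5*4/5, 4/5 + 1/5*1/1) = [24/25, 1/1) <- contains code 243/250
  emit 'e', narrow to [24/25, 1/1)
Step 3: interval [24/25, 1/1), width = 1/1 - 24/25 = 1/25
  'c': [24/25 + 1/25*0/1, 24/25 + 1/25*3/5) = [24/25, 123/125) <- contains code 243/250
  'f': [24/25 + 1/25*3/5, 24/25 + 1/25*4/5) = [123/125, 124/125)
  'e': [24/25 + 1/25*4/5, 24/25 + 1/25*1/1) = [124/125, 1/1)
  emit 'c', narrow to [24/25, 123/125)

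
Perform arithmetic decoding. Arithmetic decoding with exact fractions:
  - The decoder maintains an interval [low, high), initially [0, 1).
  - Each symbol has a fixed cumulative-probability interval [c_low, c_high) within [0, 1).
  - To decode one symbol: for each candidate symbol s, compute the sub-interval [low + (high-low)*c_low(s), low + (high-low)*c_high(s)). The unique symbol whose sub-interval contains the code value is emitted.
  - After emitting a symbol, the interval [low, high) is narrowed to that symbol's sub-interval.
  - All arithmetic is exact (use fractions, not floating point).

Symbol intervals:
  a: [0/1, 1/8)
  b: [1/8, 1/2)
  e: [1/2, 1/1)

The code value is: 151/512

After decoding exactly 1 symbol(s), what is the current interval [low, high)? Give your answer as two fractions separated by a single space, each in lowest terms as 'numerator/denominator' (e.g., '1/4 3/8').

Answer: 1/8 1/2

Derivation:
Step 1: interval [0/1, 1/1), width = 1/1 - 0/1 = 1/1
  'a': [0/1 + 1/1*0/1, 0/1 + 1/1*1/8) = [0/1, 1/8)
  'b': [0/1 + 1/1*1/8, 0/1 + 1/1*1/2) = [1/8, 1/2) <- contains code 151/512
  'e': [0/1 + 1/1*1/2, 0/1 + 1/1*1/1) = [1/2, 1/1)
  emit 'b', narrow to [1/8, 1/2)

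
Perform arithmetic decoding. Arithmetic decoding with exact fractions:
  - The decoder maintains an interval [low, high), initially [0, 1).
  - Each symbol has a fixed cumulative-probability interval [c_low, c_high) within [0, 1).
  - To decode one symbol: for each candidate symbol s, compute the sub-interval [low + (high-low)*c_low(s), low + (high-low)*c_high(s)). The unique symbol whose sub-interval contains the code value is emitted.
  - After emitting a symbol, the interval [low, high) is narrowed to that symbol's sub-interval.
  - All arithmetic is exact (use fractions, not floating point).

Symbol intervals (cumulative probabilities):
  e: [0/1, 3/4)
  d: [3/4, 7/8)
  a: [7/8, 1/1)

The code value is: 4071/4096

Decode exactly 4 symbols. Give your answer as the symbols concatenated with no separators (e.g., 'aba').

Step 1: interval [0/1, 1/1), width = 1/1 - 0/1 = 1/1
  'e': [0/1 + 1/1*0/1, 0/1 + 1/1*3/4) = [0/1, 3/4)
  'd': [0/1 + 1/1*3/4, 0/1 + 1/1*7/8) = [3/4, 7/8)
  'a': [0/1 + 1/1*7/8, 0/1 + 1/1*1/1) = [7/8, 1/1) <- contains code 4071/4096
  emit 'a', narrow to [7/8, 1/1)
Step 2: interval [7/8, 1/1), width = 1/1 - 7/8 = 1/8
  'e': [7/8 + 1/8*0/1, 7/8 + 1/8*3/4) = [7/8, 31/32)
  'd': [7/8 + 1/8*3/4, 7/8 + 1/8*7/8) = [31/32, 63/64)
  'a': [7/8 + 1/8*7/8, 7/8 + 1/8*1/1) = [63/64, 1/1) <- contains code 4071/4096
  emit 'a', narrow to [63/64, 1/1)
Step 3: interval [63/64, 1/1), width = 1/1 - 63/64 = 1/64
  'e': [63/64 + 1/64*0/1, 63/64 + 1/64*3/4) = [63/64, 255/256) <- contains code 4071/4096
  'd': [63/64 + 1/64*3/4, 63/64 + 1/64*7/8) = [255/256, 511/512)
  'a': [63/64 + 1/64*7/8, 63/64 + 1/64*1/1) = [511/512, 1/1)
  emit 'e', narrow to [63/64, 255/256)
Step 4: interval [63/64, 255/256), width = 255/256 - 63/64 = 3/256
  'e': [63/64 + 3/256*0/1, 63/64 + 3/256*3/4) = [63/64, 1017/1024)
  'd': [63/64 + 3/256*3/4, 63/64 + 3/256*7/8) = [1017/1024, 2037/2048) <- contains code 4071/4096
  'a': [63/64 + 3/256*7/8, 63/64 + 3/256*1/1) = [2037/2048, 255/256)
  emit 'd', narrow to [1017/1024, 2037/2048)

Answer: aaed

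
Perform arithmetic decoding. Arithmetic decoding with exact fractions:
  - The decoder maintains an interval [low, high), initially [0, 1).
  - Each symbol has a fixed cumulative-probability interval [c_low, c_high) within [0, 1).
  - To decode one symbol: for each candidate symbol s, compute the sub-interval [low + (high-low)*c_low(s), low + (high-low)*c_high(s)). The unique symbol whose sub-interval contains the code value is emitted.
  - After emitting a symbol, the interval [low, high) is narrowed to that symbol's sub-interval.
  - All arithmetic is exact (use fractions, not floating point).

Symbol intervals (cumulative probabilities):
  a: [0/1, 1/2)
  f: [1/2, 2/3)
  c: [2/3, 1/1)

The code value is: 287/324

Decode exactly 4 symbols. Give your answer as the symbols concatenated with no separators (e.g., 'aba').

Step 1: interval [0/1, 1/1), width = 1/1 - 0/1 = 1/1
  'a': [0/1 + 1/1*0/1, 0/1 + 1/1*1/2) = [0/1, 1/2)
  'f': [0/1 + 1/1*1/2, 0/1 + 1/1*2/3) = [1/2, 2/3)
  'c': [0/1 + 1/1*2/3, 0/1 + 1/1*1/1) = [2/3, 1/1) <- contains code 287/324
  emit 'c', narrow to [2/3, 1/1)
Step 2: interval [2/3, 1/1), width = 1/1 - 2/3 = 1/3
  'a': [2/3 + 1/3*0/1, 2/3 + 1/3*1/2) = [2/3, 5/6)
  'f': [2/3 + 1/3*1/2, 2/3 + 1/3*2/3) = [5/6, 8/9) <- contains code 287/324
  'c': [2/3 + 1/3*2/3, 2/3 + 1/3*1/1) = [8/9, 1/1)
  emit 'f', narrow to [5/6, 8/9)
Step 3: interval [5/6, 8/9), width = 8/9 - 5/6 = 1/18
  'a': [5/6 + 1/18*0/1, 5/6 + 1/18*1/2) = [5/6, 31/36)
  'f': [5/6 + 1/18*1/2, 5/6 + 1/18*2/3) = [31/36, 47/54)
  'c': [5/6 + 1/18*2/3, 5/6 + 1/18*1/1) = [47/54, 8/9) <- contains code 287/324
  emit 'c', narrow to [47/54, 8/9)
Step 4: interval [47/54, 8/9), width = 8/9 - 47/54 = 1/54
  'a': [47/54 + 1/54*0/1, 47/54 + 1/54*1/2) = [47/54, 95/108)
  'f': [47/54 + 1/54*1/2, 47/54 + 1/54*2/3) = [95/108, 143/162)
  'c': [47/54 + 1/54*2/3, 47/54 + 1/54*1/1) = [143/162, 8/9) <- contains code 287/324
  emit 'c', narrow to [143/162, 8/9)

Answer: cfcc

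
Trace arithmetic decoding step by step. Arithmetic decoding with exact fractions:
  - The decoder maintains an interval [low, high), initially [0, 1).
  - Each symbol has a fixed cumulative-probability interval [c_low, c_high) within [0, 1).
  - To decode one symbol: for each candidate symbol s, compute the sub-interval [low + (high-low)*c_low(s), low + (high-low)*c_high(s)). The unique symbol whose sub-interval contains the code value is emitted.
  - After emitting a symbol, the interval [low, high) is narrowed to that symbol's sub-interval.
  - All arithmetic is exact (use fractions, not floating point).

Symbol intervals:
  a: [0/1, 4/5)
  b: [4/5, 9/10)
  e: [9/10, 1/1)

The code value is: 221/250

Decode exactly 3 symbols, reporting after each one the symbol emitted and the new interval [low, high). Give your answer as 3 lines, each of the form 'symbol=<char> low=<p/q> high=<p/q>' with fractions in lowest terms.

Answer: symbol=b low=4/5 high=9/10
symbol=b low=22/25 high=89/100
symbol=a low=22/25 high=111/125

Derivation:
Step 1: interval [0/1, 1/1), width = 1/1 - 0/1 = 1/1
  'a': [0/1 + 1/1*0/1, 0/1 + 1/1*4/5) = [0/1, 4/5)
  'b': [0/1 + 1/1*4/5, 0/1 + 1/1*9/10) = [4/5, 9/10) <- contains code 221/250
  'e': [0/1 + 1/1*9/10, 0/1 + 1/1*1/1) = [9/10, 1/1)
  emit 'b', narrow to [4/5, 9/10)
Step 2: interval [4/5, 9/10), width = 9/10 - 4/5 = 1/10
  'a': [4/5 + 1/10*0/1, 4/5 + 1/10*4/5) = [4/5, 22/25)
  'b': [4/5 + 1/10*4/5, 4/5 + 1/10*9/10) = [22/25, 89/100) <- contains code 221/250
  'e': [4/5 + 1/10*9/10, 4/5 + 1/10*1/1) = [89/100, 9/10)
  emit 'b', narrow to [22/25, 89/100)
Step 3: interval [22/25, 89/100), width = 89/100 - 22/25 = 1/100
  'a': [22/25 + 1/100*0/1, 22/25 + 1/100*4/5) = [22/25, 111/125) <- contains code 221/250
  'b': [22/25 + 1/100*4/5, 22/25 + 1/100*9/10) = [111/125, 889/1000)
  'e': [22/25 + 1/100*9/10, 22/25 + 1/100*1/1) = [889/1000, 89/100)
  emit 'a', narrow to [22/25, 111/125)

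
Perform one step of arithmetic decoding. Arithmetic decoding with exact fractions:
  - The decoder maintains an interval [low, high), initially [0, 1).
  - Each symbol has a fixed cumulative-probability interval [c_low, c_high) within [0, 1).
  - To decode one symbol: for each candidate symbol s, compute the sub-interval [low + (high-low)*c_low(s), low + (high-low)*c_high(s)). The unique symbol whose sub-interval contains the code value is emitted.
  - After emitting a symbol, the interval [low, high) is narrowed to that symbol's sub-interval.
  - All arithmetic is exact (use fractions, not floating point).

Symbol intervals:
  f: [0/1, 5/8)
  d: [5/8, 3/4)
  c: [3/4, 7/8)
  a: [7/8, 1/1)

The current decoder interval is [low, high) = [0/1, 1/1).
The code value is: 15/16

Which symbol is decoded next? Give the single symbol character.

Interval width = high − low = 1/1 − 0/1 = 1/1
Scaled code = (code − low) / width = (15/16 − 0/1) / 1/1 = 15/16
  f: [0/1, 5/8) 
  d: [5/8, 3/4) 
  c: [3/4, 7/8) 
  a: [7/8, 1/1) ← scaled code falls here ✓

Answer: a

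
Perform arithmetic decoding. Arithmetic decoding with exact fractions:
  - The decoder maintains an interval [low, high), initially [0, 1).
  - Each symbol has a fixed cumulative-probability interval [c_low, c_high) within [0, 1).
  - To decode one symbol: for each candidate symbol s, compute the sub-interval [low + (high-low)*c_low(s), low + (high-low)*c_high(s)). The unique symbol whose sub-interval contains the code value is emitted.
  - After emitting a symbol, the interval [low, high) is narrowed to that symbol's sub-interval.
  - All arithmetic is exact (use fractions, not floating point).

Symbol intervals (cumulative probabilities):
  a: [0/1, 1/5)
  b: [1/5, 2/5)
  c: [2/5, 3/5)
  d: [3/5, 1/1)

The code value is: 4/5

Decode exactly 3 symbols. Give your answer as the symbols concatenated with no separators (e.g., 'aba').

Answer: dcc

Derivation:
Step 1: interval [0/1, 1/1), width = 1/1 - 0/1 = 1/1
  'a': [0/1 + 1/1*0/1, 0/1 + 1/1*1/5) = [0/1, 1/5)
  'b': [0/1 + 1/1*1/5, 0/1 + 1/1*2/5) = [1/5, 2/5)
  'c': [0/1 + 1/1*2/5, 0/1 + 1/1*3/5) = [2/5, 3/5)
  'd': [0/1 + 1/1*3/5, 0/1 + 1/1*1/1) = [3/5, 1/1) <- contains code 4/5
  emit 'd', narrow to [3/5, 1/1)
Step 2: interval [3/5, 1/1), width = 1/1 - 3/5 = 2/5
  'a': [3/5 + 2/5*0/1, 3/5 + 2/5*1/5) = [3/5, 17/25)
  'b': [3/5 + 2/5*1/5, 3/5 + 2/5*2/5) = [17/25, 19/25)
  'c': [3/5 + 2/5*2/5, 3/5 + 2/5*3/5) = [19/25, 21/25) <- contains code 4/5
  'd': [3/5 + 2/5*3/5, 3/5 + 2/5*1/1) = [21/25, 1/1)
  emit 'c', narrow to [19/25, 21/25)
Step 3: interval [19/25, 21/25), width = 21/25 - 19/25 = 2/25
  'a': [19/25 + 2/25*0/1, 19/25 + 2/25*1/5) = [19/25, 97/125)
  'b': [19/25 + 2/25*1/5, 19/25 + 2/25*2/5) = [97/125, 99/125)
  'c': [19/25 + 2/25*2/5, 19/25 + 2/25*3/5) = [99/125, 101/125) <- contains code 4/5
  'd': [19/25 + 2/25*3/5, 19/25 + 2/25*1/1) = [101/125, 21/25)
  emit 'c', narrow to [99/125, 101/125)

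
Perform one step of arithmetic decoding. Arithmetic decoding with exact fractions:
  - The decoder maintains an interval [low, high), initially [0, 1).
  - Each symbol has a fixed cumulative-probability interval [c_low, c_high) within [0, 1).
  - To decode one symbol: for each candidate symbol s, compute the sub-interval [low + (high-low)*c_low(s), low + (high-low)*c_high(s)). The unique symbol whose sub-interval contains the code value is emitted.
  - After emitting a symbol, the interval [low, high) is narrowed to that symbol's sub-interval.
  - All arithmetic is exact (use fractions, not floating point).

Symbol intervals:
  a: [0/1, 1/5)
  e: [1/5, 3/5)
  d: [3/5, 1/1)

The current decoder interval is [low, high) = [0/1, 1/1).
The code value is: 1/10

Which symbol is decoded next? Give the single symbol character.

Interval width = high − low = 1/1 − 0/1 = 1/1
Scaled code = (code − low) / width = (1/10 − 0/1) / 1/1 = 1/10
  a: [0/1, 1/5) ← scaled code falls here ✓
  e: [1/5, 3/5) 
  d: [3/5, 1/1) 

Answer: a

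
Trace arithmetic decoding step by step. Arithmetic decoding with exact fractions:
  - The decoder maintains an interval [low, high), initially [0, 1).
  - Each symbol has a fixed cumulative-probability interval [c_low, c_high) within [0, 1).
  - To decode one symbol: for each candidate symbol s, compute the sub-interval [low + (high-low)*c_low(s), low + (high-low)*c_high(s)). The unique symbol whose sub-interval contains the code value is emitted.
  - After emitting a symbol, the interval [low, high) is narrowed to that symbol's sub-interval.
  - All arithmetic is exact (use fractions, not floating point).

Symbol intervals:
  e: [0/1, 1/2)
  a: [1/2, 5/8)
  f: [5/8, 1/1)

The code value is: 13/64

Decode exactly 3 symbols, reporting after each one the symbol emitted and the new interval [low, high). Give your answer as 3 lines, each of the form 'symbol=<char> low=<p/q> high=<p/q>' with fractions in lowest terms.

Step 1: interval [0/1, 1/1), width = 1/1 - 0/1 = 1/1
  'e': [0/1 + 1/1*0/1, 0/1 + 1/1*1/2) = [0/1, 1/2) <- contains code 13/64
  'a': [0/1 + 1/1*1/2, 0/1 + 1/1*5/8) = [1/2, 5/8)
  'f': [0/1 + 1/1*5/8, 0/1 + 1/1*1/1) = [5/8, 1/1)
  emit 'e', narrow to [0/1, 1/2)
Step 2: interval [0/1, 1/2), width = 1/2 - 0/1 = 1/2
  'e': [0/1 + 1/2*0/1, 0/1 + 1/2*1/2) = [0/1, 1/4) <- contains code 13/64
  'a': [0/1 + 1/2*1/2, 0/1 + 1/2*5/8) = [1/4, 5/16)
  'f': [0/1 + 1/2*5/8, 0/1 + 1/2*1/1) = [5/16, 1/2)
  emit 'e', narrow to [0/1, 1/4)
Step 3: interval [0/1, 1/4), width = 1/4 - 0/1 = 1/4
  'e': [0/1 + 1/4*0/1, 0/1 + 1/4*1/2) = [0/1, 1/8)
  'a': [0/1 + 1/4*1/2, 0/1 + 1/4*5/8) = [1/8, 5/32)
  'f': [0/1 + 1/4*5/8, 0/1 + 1/4*1/1) = [5/32, 1/4) <- contains code 13/64
  emit 'f', narrow to [5/32, 1/4)

Answer: symbol=e low=0/1 high=1/2
symbol=e low=0/1 high=1/4
symbol=f low=5/32 high=1/4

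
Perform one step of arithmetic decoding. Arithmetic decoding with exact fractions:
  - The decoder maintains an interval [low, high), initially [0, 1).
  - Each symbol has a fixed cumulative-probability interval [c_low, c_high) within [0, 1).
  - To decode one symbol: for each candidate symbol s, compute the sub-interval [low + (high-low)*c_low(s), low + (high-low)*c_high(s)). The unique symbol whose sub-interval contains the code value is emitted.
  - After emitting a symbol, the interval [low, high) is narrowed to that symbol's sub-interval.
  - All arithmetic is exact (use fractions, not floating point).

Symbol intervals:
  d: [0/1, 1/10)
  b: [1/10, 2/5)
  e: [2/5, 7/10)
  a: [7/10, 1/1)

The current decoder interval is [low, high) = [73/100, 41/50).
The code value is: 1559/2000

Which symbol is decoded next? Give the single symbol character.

Interval width = high − low = 41/50 − 73/100 = 9/100
Scaled code = (code − low) / width = (1559/2000 − 73/100) / 9/100 = 11/20
  d: [0/1, 1/10) 
  b: [1/10, 2/5) 
  e: [2/5, 7/10) ← scaled code falls here ✓
  a: [7/10, 1/1) 

Answer: e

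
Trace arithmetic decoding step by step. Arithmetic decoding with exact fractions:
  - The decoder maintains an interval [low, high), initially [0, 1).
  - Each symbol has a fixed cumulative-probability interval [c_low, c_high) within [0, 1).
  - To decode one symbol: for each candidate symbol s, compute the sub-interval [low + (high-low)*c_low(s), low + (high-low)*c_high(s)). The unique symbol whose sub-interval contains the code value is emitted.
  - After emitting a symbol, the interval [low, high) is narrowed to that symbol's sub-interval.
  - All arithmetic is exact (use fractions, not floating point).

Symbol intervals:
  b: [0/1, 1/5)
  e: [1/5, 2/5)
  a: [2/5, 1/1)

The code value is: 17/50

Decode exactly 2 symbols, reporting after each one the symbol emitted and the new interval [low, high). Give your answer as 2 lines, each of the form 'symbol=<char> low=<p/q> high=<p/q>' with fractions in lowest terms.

Step 1: interval [0/1, 1/1), width = 1/1 - 0/1 = 1/1
  'b': [0/1 + 1/1*0/1, 0/1 + 1/1*1/5) = [0/1, 1/5)
  'e': [0/1 + 1/1*1/5, 0/1 + 1/1*2/5) = [1/5, 2/5) <- contains code 17/50
  'a': [0/1 + 1/1*2/5, 0/1 + 1/1*1/1) = [2/5, 1/1)
  emit 'e', narrow to [1/5, 2/5)
Step 2: interval [1/5, 2/5), width = 2/5 - 1/5 = 1/5
  'b': [1/5 + 1/5*0/1, 1/5 + 1/5*1/5) = [1/5, 6/25)
  'e': [1/5 + 1/5*1/5, 1/5 + 1/5*2/5) = [6/25, 7/25)
  'a': [1/5 + 1/5*2/5, 1/5 + 1/5*1/1) = [7/25, 2/5) <- contains code 17/50
  emit 'a', narrow to [7/25, 2/5)

Answer: symbol=e low=1/5 high=2/5
symbol=a low=7/25 high=2/5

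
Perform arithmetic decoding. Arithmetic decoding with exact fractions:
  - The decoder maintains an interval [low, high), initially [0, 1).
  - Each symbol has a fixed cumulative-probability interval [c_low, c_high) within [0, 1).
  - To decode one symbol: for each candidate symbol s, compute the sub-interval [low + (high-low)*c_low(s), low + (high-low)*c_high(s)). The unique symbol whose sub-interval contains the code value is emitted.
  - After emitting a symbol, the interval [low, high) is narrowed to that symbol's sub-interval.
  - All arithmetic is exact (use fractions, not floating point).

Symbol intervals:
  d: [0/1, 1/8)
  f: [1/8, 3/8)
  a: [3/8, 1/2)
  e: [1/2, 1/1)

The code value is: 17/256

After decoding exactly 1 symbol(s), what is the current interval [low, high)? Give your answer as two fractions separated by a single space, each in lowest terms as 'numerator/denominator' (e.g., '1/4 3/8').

Step 1: interval [0/1, 1/1), width = 1/1 - 0/1 = 1/1
  'd': [0/1 + 1/1*0/1, 0/1 + 1/1*1/8) = [0/1, 1/8) <- contains code 17/256
  'f': [0/1 + 1/1*1/8, 0/1 + 1/1*3/8) = [1/8, 3/8)
  'a': [0/1 + 1/1*3/8, 0/1 + 1/1*1/2) = [3/8, 1/2)
  'e': [0/1 + 1/1*1/2, 0/1 + 1/1*1/1) = [1/2, 1/1)
  emit 'd', narrow to [0/1, 1/8)

Answer: 0/1 1/8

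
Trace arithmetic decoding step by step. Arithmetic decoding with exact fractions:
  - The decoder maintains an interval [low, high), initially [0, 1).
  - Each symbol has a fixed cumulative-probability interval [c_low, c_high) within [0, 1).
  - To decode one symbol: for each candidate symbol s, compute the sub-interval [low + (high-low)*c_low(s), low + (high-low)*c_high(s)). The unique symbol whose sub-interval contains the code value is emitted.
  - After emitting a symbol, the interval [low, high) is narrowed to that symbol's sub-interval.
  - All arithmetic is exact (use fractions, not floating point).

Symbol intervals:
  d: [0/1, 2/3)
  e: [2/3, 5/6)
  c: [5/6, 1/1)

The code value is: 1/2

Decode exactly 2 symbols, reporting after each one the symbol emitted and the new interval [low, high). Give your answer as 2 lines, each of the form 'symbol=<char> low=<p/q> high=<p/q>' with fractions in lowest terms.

Answer: symbol=d low=0/1 high=2/3
symbol=e low=4/9 high=5/9

Derivation:
Step 1: interval [0/1, 1/1), width = 1/1 - 0/1 = 1/1
  'd': [0/1 + 1/1*0/1, 0/1 + 1/1*2/3) = [0/1, 2/3) <- contains code 1/2
  'e': [0/1 + 1/1*2/3, 0/1 + 1/1*5/6) = [2/3, 5/6)
  'c': [0/1 + 1/1*5/6, 0/1 + 1/1*1/1) = [5/6, 1/1)
  emit 'd', narrow to [0/1, 2/3)
Step 2: interval [0/1, 2/3), width = 2/3 - 0/1 = 2/3
  'd': [0/1 + 2/3*0/1, 0/1 + 2/3*2/3) = [0/1, 4/9)
  'e': [0/1 + 2/3*2/3, 0/1 + 2/3*5/6) = [4/9, 5/9) <- contains code 1/2
  'c': [0/1 + 2/3*5/6, 0/1 + 2/3*1/1) = [5/9, 2/3)
  emit 'e', narrow to [4/9, 5/9)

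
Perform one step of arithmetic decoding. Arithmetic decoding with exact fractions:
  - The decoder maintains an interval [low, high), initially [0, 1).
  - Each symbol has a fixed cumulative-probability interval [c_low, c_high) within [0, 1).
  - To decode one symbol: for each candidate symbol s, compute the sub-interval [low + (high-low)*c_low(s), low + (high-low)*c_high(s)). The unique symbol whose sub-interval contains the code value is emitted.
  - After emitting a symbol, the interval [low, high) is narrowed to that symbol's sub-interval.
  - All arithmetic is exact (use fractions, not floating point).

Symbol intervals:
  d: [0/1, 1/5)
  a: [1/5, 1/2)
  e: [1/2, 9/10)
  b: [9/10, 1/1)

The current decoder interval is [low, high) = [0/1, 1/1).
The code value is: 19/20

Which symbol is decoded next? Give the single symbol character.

Answer: b

Derivation:
Interval width = high − low = 1/1 − 0/1 = 1/1
Scaled code = (code − low) / width = (19/20 − 0/1) / 1/1 = 19/20
  d: [0/1, 1/5) 
  a: [1/5, 1/2) 
  e: [1/2, 9/10) 
  b: [9/10, 1/1) ← scaled code falls here ✓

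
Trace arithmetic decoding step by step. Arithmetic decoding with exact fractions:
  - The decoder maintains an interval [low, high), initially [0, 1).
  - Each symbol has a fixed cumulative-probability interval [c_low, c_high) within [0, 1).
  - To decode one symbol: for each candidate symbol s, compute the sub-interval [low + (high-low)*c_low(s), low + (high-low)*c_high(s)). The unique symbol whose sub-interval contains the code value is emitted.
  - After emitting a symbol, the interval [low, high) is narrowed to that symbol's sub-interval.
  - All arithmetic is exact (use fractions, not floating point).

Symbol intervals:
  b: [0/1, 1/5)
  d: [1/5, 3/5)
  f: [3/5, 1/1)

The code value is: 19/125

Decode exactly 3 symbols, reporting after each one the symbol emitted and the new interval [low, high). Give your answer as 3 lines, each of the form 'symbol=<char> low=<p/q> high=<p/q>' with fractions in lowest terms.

Answer: symbol=b low=0/1 high=1/5
symbol=f low=3/25 high=1/5
symbol=d low=17/125 high=21/125

Derivation:
Step 1: interval [0/1, 1/1), width = 1/1 - 0/1 = 1/1
  'b': [0/1 + 1/1*0/1, 0/1 + 1/1*1/5) = [0/1, 1/5) <- contains code 19/125
  'd': [0/1 + 1/1*1/5, 0/1 + 1/1*3/5) = [1/5, 3/5)
  'f': [0/1 + 1/1*3/5, 0/1 + 1/1*1/1) = [3/5, 1/1)
  emit 'b', narrow to [0/1, 1/5)
Step 2: interval [0/1, 1/5), width = 1/5 - 0/1 = 1/5
  'b': [0/1 + 1/5*0/1, 0/1 + 1/5*1/5) = [0/1, 1/25)
  'd': [0/1 + 1/5*1/5, 0/1 + 1/5*3/5) = [1/25, 3/25)
  'f': [0/1 + 1/5*3/5, 0/1 + 1/5*1/1) = [3/25, 1/5) <- contains code 19/125
  emit 'f', narrow to [3/25, 1/5)
Step 3: interval [3/25, 1/5), width = 1/5 - 3/25 = 2/25
  'b': [3/25 + 2/25*0/1, 3/25 + 2/25*1/5) = [3/25, 17/125)
  'd': [3/25 + 2/25*1/5, 3/25 + 2/25*3/5) = [17/125, 21/125) <- contains code 19/125
  'f': [3/25 + 2/25*3/5, 3/25 + 2/25*1/1) = [21/125, 1/5)
  emit 'd', narrow to [17/125, 21/125)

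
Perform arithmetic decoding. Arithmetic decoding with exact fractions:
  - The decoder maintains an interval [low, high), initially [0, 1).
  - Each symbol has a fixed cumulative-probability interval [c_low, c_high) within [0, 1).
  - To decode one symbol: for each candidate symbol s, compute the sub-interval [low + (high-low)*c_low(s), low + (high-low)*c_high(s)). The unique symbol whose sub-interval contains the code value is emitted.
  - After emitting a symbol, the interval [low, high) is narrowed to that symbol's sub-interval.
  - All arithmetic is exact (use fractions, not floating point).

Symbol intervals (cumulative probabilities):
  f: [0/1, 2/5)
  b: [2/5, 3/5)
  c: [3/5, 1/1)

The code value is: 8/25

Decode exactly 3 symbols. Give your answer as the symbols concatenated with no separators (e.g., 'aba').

Step 1: interval [0/1, 1/1), width = 1/1 - 0/1 = 1/1
  'f': [0/1 + 1/1*0/1, 0/1 + 1/1*2/5) = [0/1, 2/5) <- contains code 8/25
  'b': [0/1 + 1/1*2/5, 0/1 + 1/1*3/5) = [2/5, 3/5)
  'c': [0/1 + 1/1*3/5, 0/1 + 1/1*1/1) = [3/5, 1/1)
  emit 'f', narrow to [0/1, 2/5)
Step 2: interval [0/1, 2/5), width = 2/5 - 0/1 = 2/5
  'f': [0/1 + 2/5*0/1, 0/1 + 2/5*2/5) = [0/1, 4/25)
  'b': [0/1 + 2/5*2/5, 0/1 + 2/5*3/5) = [4/25, 6/25)
  'c': [0/1 + 2/5*3/5, 0/1 + 2/5*1/1) = [6/25, 2/5) <- contains code 8/25
  emit 'c', narrow to [6/25, 2/5)
Step 3: interval [6/25, 2/5), width = 2/5 - 6/25 = 4/25
  'f': [6/25 + 4/25*0/1, 6/25 + 4/25*2/5) = [6/25, 38/125)
  'b': [6/25 + 4/25*2/5, 6/25 + 4/25*3/5) = [38/125, 42/125) <- contains code 8/25
  'c': [6/25 + 4/25*3/5, 6/25 + 4/25*1/1) = [42/125, 2/5)
  emit 'b', narrow to [38/125, 42/125)

Answer: fcb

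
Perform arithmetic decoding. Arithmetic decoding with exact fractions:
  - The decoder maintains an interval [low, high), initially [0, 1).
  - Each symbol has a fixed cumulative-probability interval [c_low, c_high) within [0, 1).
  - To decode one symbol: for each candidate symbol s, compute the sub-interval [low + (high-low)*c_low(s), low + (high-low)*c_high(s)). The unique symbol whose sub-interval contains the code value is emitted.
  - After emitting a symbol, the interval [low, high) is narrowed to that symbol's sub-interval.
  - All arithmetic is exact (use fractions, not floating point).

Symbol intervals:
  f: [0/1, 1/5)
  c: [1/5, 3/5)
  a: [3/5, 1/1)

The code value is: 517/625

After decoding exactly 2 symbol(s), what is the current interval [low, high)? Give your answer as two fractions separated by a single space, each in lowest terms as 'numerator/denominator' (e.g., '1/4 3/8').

Step 1: interval [0/1, 1/1), width = 1/1 - 0/1 = 1/1
  'f': [0/1 + 1/1*0/1, 0/1 + 1/1*1/5) = [0/1, 1/5)
  'c': [0/1 + 1/1*1/5, 0/1 + 1/1*3/5) = [1/5, 3/5)
  'a': [0/1 + 1/1*3/5, 0/1 + 1/1*1/1) = [3/5, 1/1) <- contains code 517/625
  emit 'a', narrow to [3/5, 1/1)
Step 2: interval [3/5, 1/1), width = 1/1 - 3/5 = 2/5
  'f': [3/5 + 2/5*0/1, 3/5 + 2/5*1/5) = [3/5, 17/25)
  'c': [3/5 + 2/5*1/5, 3/5 + 2/5*3/5) = [17/25, 21/25) <- contains code 517/625
  'a': [3/5 + 2/5*3/5, 3/5 + 2/5*1/1) = [21/25, 1/1)
  emit 'c', narrow to [17/25, 21/25)

Answer: 17/25 21/25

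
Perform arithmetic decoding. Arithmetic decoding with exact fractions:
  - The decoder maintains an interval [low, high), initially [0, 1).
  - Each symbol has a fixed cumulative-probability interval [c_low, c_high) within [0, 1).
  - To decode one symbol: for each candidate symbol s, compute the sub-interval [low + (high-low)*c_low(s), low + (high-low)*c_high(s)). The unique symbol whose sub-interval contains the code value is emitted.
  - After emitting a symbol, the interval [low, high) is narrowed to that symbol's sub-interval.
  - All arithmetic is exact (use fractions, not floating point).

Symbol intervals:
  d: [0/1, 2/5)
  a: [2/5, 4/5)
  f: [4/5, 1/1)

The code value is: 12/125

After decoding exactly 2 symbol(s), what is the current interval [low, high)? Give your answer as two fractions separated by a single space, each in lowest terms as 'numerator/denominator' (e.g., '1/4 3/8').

Answer: 0/1 4/25

Derivation:
Step 1: interval [0/1, 1/1), width = 1/1 - 0/1 = 1/1
  'd': [0/1 + 1/1*0/1, 0/1 + 1/1*2/5) = [0/1, 2/5) <- contains code 12/125
  'a': [0/1 + 1/1*2/5, 0/1 + 1/1*4/5) = [2/5, 4/5)
  'f': [0/1 + 1/1*4/5, 0/1 + 1/1*1/1) = [4/5, 1/1)
  emit 'd', narrow to [0/1, 2/5)
Step 2: interval [0/1, 2/5), width = 2/5 - 0/1 = 2/5
  'd': [0/1 + 2/5*0/1, 0/1 + 2/5*2/5) = [0/1, 4/25) <- contains code 12/125
  'a': [0/1 + 2/5*2/5, 0/1 + 2/5*4/5) = [4/25, 8/25)
  'f': [0/1 + 2/5*4/5, 0/1 + 2/5*1/1) = [8/25, 2/5)
  emit 'd', narrow to [0/1, 4/25)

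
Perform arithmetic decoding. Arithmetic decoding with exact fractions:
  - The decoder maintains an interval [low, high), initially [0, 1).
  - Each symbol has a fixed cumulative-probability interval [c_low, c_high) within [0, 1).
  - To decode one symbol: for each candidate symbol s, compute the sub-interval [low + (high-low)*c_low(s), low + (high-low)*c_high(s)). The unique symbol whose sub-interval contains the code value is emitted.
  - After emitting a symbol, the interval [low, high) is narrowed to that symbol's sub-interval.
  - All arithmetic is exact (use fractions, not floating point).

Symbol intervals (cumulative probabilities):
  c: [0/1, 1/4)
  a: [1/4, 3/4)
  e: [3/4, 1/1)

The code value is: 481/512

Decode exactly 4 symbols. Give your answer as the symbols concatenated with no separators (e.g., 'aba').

Step 1: interval [0/1, 1/1), width = 1/1 - 0/1 = 1/1
  'c': [0/1 + 1/1*0/1, 0/1 + 1/1*1/4) = [0/1, 1/4)
  'a': [0/1 + 1/1*1/4, 0/1 + 1/1*3/4) = [1/4, 3/4)
  'e': [0/1 + 1/1*3/4, 0/1 + 1/1*1/1) = [3/4, 1/1) <- contains code 481/512
  emit 'e', narrow to [3/4, 1/1)
Step 2: interval [3/4, 1/1), width = 1/1 - 3/4 = 1/4
  'c': [3/4 + 1/4*0/1, 3/4 + 1/4*1/4) = [3/4, 13/16)
  'a': [3/4 + 1/4*1/4, 3/4 + 1/4*3/4) = [13/16, 15/16)
  'e': [3/4 + 1/4*3/4, 3/4 + 1/4*1/1) = [15/16, 1/1) <- contains code 481/512
  emit 'e', narrow to [15/16, 1/1)
Step 3: interval [15/16, 1/1), width = 1/1 - 15/16 = 1/16
  'c': [15/16 + 1/16*0/1, 15/16 + 1/16*1/4) = [15/16, 61/64) <- contains code 481/512
  'a': [15/16 + 1/16*1/4, 15/16 + 1/16*3/4) = [61/64, 63/64)
  'e': [15/16 + 1/16*3/4, 15/16 + 1/16*1/1) = [63/64, 1/1)
  emit 'c', narrow to [15/16, 61/64)
Step 4: interval [15/16, 61/64), width = 61/64 - 15/16 = 1/64
  'c': [15/16 + 1/64*0/1, 15/16 + 1/64*1/4) = [15/16, 241/256) <- contains code 481/512
  'a': [15/16 + 1/64*1/4, 15/16 + 1/64*3/4) = [241/256, 243/256)
  'e': [15/16 + 1/64*3/4, 15/16 + 1/64*1/1) = [243/256, 61/64)
  emit 'c', narrow to [15/16, 241/256)

Answer: eecc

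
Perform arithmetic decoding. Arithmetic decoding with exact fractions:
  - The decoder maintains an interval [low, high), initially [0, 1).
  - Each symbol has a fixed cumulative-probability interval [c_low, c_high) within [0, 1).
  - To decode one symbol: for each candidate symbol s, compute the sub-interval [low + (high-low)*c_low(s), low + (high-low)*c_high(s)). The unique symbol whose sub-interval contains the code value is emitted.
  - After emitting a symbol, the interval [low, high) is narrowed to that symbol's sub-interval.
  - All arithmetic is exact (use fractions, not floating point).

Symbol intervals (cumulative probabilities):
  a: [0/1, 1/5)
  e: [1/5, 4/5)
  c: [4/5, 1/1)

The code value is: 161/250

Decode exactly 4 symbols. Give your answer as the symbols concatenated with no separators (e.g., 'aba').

Step 1: interval [0/1, 1/1), width = 1/1 - 0/1 = 1/1
  'a': [0/1 + 1/1*0/1, 0/1 + 1/1*1/5) = [0/1, 1/5)
  'e': [0/1 + 1/1*1/5, 0/1 + 1/1*4/5) = [1/5, 4/5) <- contains code 161/250
  'c': [0/1 + 1/1*4/5, 0/1 + 1/1*1/1) = [4/5, 1/1)
  emit 'e', narrow to [1/5, 4/5)
Step 2: interval [1/5, 4/5), width = 4/5 - 1/5 = 3/5
  'a': [1/5 + 3/5*0/1, 1/5 + 3/5*1/5) = [1/5, 8/25)
  'e': [1/5 + 3/5*1/5, 1/5 + 3/5*4/5) = [8/25, 17/25) <- contains code 161/250
  'c': [1/5 + 3/5*4/5, 1/5 + 3/5*1/1) = [17/25, 4/5)
  emit 'e', narrow to [8/25, 17/25)
Step 3: interval [8/25, 17/25), width = 17/25 - 8/25 = 9/25
  'a': [8/25 + 9/25*0/1, 8/25 + 9/25*1/5) = [8/25, 49/125)
  'e': [8/25 + 9/25*1/5, 8/25 + 9/25*4/5) = [49/125, 76/125)
  'c': [8/25 + 9/25*4/5, 8/25 + 9/25*1/1) = [76/125, 17/25) <- contains code 161/250
  emit 'c', narrow to [76/125, 17/25)
Step 4: interval [76/125, 17/25), width = 17/25 - 76/125 = 9/125
  'a': [76/125 + 9/125*0/1, 76/125 + 9/125*1/5) = [76/125, 389/625)
  'e': [76/125 + 9/125*1/5, 76/125 + 9/125*4/5) = [389/625, 416/625) <- contains code 161/250
  'c': [76/125 + 9/125*4/5, 76/125 + 9/125*1/1) = [416/625, 17/25)
  emit 'e', narrow to [389/625, 416/625)

Answer: eece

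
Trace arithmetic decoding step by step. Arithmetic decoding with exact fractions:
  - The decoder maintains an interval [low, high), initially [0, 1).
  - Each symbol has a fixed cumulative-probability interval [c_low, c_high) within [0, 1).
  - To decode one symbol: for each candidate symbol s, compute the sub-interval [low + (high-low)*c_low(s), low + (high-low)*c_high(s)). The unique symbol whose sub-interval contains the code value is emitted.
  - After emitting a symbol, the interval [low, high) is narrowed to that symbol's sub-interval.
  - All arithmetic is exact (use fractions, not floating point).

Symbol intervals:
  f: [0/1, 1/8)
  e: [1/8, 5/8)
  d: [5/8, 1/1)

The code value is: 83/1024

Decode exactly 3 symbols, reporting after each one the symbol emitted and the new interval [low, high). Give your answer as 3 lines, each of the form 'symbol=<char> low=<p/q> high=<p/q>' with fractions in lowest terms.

Answer: symbol=f low=0/1 high=1/8
symbol=d low=5/64 high=1/8
symbol=f low=5/64 high=43/512

Derivation:
Step 1: interval [0/1, 1/1), width = 1/1 - 0/1 = 1/1
  'f': [0/1 + 1/1*0/1, 0/1 + 1/1*1/8) = [0/1, 1/8) <- contains code 83/1024
  'e': [0/1 + 1/1*1/8, 0/1 + 1/1*5/8) = [1/8, 5/8)
  'd': [0/1 + 1/1*5/8, 0/1 + 1/1*1/1) = [5/8, 1/1)
  emit 'f', narrow to [0/1, 1/8)
Step 2: interval [0/1, 1/8), width = 1/8 - 0/1 = 1/8
  'f': [0/1 + 1/8*0/1, 0/1 + 1/8*1/8) = [0/1, 1/64)
  'e': [0/1 + 1/8*1/8, 0/1 + 1/8*5/8) = [1/64, 5/64)
  'd': [0/1 + 1/8*5/8, 0/1 + 1/8*1/1) = [5/64, 1/8) <- contains code 83/1024
  emit 'd', narrow to [5/64, 1/8)
Step 3: interval [5/64, 1/8), width = 1/8 - 5/64 = 3/64
  'f': [5/64 + 3/64*0/1, 5/64 + 3/64*1/8) = [5/64, 43/512) <- contains code 83/1024
  'e': [5/64 + 3/64*1/8, 5/64 + 3/64*5/8) = [43/512, 55/512)
  'd': [5/64 + 3/64*5/8, 5/64 + 3/64*1/1) = [55/512, 1/8)
  emit 'f', narrow to [5/64, 43/512)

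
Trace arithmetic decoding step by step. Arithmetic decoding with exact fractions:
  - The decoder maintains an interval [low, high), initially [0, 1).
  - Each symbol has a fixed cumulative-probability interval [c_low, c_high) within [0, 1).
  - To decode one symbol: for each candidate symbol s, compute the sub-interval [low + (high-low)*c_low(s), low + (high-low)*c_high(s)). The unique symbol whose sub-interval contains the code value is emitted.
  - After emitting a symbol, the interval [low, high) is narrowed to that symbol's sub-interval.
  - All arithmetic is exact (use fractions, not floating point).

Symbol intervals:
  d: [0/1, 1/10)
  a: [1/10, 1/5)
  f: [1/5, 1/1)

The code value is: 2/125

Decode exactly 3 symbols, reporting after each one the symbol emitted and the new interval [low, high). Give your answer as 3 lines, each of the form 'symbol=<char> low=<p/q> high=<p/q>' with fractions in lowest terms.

Answer: symbol=d low=0/1 high=1/10
symbol=a low=1/100 high=1/50
symbol=f low=3/250 high=1/50

Derivation:
Step 1: interval [0/1, 1/1), width = 1/1 - 0/1 = 1/1
  'd': [0/1 + 1/1*0/1, 0/1 + 1/1*1/10) = [0/1, 1/10) <- contains code 2/125
  'a': [0/1 + 1/1*1/10, 0/1 + 1/1*1/5) = [1/10, 1/5)
  'f': [0/1 + 1/1*1/5, 0/1 + 1/1*1/1) = [1/5, 1/1)
  emit 'd', narrow to [0/1, 1/10)
Step 2: interval [0/1, 1/10), width = 1/10 - 0/1 = 1/10
  'd': [0/1 + 1/10*0/1, 0/1 + 1/10*1/10) = [0/1, 1/100)
  'a': [0/1 + 1/10*1/10, 0/1 + 1/10*1/5) = [1/100, 1/50) <- contains code 2/125
  'f': [0/1 + 1/10*1/5, 0/1 + 1/10*1/1) = [1/50, 1/10)
  emit 'a', narrow to [1/100, 1/50)
Step 3: interval [1/100, 1/50), width = 1/50 - 1/100 = 1/100
  'd': [1/100 + 1/100*0/1, 1/100 + 1/100*1/10) = [1/100, 11/1000)
  'a': [1/100 + 1/100*1/10, 1/100 + 1/100*1/5) = [11/1000, 3/250)
  'f': [1/100 + 1/100*1/5, 1/100 + 1/100*1/1) = [3/250, 1/50) <- contains code 2/125
  emit 'f', narrow to [3/250, 1/50)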